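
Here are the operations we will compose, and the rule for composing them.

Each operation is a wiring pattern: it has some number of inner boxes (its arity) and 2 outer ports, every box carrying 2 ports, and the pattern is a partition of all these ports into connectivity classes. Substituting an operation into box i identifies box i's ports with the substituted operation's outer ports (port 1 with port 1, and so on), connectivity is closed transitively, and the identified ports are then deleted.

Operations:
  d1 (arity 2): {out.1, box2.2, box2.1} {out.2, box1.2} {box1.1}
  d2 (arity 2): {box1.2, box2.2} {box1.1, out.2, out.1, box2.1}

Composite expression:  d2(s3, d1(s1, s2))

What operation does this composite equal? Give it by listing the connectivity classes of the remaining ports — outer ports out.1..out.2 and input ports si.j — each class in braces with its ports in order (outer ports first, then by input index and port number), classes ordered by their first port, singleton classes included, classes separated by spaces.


{out.1, out.2, s2.1, s2.2, s3.1} {s1.1} {s1.2, s3.2}


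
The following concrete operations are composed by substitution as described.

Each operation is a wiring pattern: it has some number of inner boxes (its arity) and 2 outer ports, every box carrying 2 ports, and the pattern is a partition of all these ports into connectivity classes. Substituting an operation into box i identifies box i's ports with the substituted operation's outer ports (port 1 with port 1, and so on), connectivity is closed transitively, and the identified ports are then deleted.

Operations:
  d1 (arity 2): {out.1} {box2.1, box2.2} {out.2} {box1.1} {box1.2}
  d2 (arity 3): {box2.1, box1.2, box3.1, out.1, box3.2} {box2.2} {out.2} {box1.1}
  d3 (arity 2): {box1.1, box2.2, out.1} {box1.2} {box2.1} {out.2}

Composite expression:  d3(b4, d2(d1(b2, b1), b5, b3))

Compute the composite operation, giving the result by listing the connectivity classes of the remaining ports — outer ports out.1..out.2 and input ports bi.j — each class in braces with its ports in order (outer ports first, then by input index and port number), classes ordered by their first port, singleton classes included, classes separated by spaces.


{out.1, b4.1} {out.2} {b1.1, b1.2} {b2.1} {b2.2} {b3.1, b3.2, b5.1} {b4.2} {b5.2}

Treat the ports identified at d3 as solder joints: merge, then drop.
composing d1 on (b2, b1), with out.j its own outer ports: {out.1} {out.2} {b1.1, b1.2} {b2.1} {b2.2}
composing d2 on (b2, b1, b5, b3), with out.j its own outer ports: {out.1, b3.1, b3.2, b5.1} {out.2} {b1.1, b1.2} {b2.1} {b2.2} {b5.2}
composing d3 on (b4, b2, b1, b5, b3), with out.j its own outer ports: {out.1, b4.1} {out.2} {b1.1, b1.2} {b2.1} {b2.2} {b3.1, b3.2, b5.1} {b4.2} {b5.2}


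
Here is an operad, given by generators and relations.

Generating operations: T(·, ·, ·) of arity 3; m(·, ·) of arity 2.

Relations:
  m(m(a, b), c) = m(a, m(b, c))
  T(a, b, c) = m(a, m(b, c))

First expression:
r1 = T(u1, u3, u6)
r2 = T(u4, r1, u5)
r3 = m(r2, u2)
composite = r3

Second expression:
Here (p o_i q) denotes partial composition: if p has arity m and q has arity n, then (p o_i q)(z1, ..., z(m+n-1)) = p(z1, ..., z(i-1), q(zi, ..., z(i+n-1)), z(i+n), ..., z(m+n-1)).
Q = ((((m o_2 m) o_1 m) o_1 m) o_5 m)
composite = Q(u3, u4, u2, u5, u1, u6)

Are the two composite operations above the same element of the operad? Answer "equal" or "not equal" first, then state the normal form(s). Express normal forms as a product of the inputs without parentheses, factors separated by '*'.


not equal: they reduce to u4 * u1 * u3 * u6 * u5 * u2 and u3 * u4 * u2 * u5 * u1 * u6

The first expression reduces to u4 * u1 * u3 * u6 * u5 * u2
The second expression reduces to u3 * u4 * u2 * u5 * u1 * u6
Different reductions; not equal.


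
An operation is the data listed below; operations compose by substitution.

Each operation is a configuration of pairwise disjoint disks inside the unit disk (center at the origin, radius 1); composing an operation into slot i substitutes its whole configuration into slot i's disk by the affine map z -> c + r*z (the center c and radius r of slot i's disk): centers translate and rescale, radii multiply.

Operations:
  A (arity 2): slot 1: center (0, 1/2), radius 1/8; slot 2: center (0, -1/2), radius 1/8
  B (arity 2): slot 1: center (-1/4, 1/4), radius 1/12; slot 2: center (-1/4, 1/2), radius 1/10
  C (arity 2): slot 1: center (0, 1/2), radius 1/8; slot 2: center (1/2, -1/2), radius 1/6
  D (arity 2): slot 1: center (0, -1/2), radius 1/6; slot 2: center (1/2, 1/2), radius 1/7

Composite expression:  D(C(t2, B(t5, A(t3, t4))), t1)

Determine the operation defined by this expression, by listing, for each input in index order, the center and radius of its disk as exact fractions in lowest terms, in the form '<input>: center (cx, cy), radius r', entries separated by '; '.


t1: center (1/2, 1/2), radius 1/7; t2: center (0, -5/12), radius 1/48; t3: center (11/144, -409/720), radius 1/2880; t4: center (11/144, -137/240), radius 1/2880; t5: center (11/144, -83/144), radius 1/432

Affine substitution under D: radii multiply and t-centers shift.
for t2, the 2-step affine chain lands on center (0, -5/12), radius 1/48
for t5, the 3-step affine chain lands on center (11/144, -83/144), radius 1/432
for t3, the 4-step affine chain lands on center (11/144, -409/720), radius 1/2880
for t4, the 4-step affine chain lands on center (11/144, -137/240), radius 1/2880
for t1, the 1-step affine chain lands on center (1/2, 1/2), radius 1/7


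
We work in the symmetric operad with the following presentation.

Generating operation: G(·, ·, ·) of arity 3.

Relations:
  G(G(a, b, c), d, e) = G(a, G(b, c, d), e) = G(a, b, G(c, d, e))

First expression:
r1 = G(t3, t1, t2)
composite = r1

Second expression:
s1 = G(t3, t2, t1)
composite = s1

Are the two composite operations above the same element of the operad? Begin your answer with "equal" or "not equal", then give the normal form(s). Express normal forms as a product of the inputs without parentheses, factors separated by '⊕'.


not equal; the first gives t3 ⊕ t1 ⊕ t2 and the second t3 ⊕ t2 ⊕ t1

In normal form, the first expression is t3 ⊕ t1 ⊕ t2
In normal form, the second expression is t3 ⊕ t2 ⊕ t1
Distinct normal forms: not equal.


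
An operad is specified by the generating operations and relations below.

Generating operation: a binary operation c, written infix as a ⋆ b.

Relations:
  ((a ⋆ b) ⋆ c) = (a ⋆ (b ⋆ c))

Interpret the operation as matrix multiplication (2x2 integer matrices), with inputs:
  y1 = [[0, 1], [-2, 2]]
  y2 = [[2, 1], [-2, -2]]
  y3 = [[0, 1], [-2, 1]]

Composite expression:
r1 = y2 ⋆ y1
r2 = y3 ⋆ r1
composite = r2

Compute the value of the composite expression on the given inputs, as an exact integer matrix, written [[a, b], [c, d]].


[[4, -6], [8, -14]]


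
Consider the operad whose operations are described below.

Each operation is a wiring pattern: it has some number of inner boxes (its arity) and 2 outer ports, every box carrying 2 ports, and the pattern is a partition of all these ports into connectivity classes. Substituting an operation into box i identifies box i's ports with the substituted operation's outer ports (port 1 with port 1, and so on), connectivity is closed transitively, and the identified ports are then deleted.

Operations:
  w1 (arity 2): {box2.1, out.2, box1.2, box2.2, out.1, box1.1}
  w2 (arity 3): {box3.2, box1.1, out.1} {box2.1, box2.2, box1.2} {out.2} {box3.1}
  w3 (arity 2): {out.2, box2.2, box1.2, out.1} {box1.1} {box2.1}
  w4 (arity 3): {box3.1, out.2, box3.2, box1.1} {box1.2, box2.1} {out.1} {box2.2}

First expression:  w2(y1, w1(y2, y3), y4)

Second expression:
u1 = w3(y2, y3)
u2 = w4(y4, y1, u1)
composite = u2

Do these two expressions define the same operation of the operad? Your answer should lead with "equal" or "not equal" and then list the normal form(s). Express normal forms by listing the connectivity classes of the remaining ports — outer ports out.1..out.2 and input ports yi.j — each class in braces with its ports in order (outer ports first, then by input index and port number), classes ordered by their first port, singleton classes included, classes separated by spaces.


In normal form, the first expression is {out.1, y1.1, y4.2} {out.2} {y1.2, y2.1, y2.2, y3.1, y3.2} {y4.1}
In normal form, the second expression is {out.1} {out.2, y2.2, y3.2, y4.1} {y1.1, y4.2} {y1.2} {y2.1} {y3.1}
The forms do not match — not equal.

not equal; first: {out.1, y1.1, y4.2} {out.2} {y1.2, y2.1, y2.2, y3.1, y3.2} {y4.1}; second: {out.1} {out.2, y2.2, y3.2, y4.1} {y1.1, y4.2} {y1.2} {y2.1} {y3.1}


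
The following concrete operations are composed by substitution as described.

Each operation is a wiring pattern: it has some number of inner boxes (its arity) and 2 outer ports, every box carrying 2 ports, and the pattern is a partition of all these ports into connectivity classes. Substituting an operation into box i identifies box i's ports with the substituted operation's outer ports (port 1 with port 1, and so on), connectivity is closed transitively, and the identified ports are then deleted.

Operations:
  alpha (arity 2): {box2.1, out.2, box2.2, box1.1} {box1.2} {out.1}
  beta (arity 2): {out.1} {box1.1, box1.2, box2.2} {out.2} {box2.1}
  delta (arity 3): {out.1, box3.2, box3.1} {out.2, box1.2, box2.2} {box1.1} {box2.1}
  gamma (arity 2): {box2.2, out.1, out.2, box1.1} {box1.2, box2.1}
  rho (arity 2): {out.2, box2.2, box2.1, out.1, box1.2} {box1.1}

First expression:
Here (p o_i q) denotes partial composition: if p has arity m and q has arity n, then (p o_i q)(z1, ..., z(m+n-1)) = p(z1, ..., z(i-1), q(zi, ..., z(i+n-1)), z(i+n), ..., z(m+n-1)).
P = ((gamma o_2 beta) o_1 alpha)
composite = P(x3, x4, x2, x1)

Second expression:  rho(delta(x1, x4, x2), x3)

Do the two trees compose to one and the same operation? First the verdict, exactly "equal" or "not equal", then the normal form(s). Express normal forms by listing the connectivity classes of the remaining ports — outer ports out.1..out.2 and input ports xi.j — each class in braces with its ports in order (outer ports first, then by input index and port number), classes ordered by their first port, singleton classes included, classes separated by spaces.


not equal; the first gives {out.1, out.2} {x1.1} {x1.2, x2.1, x2.2} {x3.1, x4.1, x4.2} {x3.2} and the second {out.1, out.2, x1.2, x3.1, x3.2, x4.2} {x1.1} {x2.1, x2.2} {x4.1}

Reducing the first expression gives {out.1, out.2} {x1.1} {x1.2, x2.1, x2.2} {x3.1, x4.1, x4.2} {x3.2}
Reducing the second expression gives {out.1, out.2, x1.2, x3.1, x3.2, x4.2} {x1.1} {x2.1, x2.2} {x4.1}
The forms do not match — not equal.


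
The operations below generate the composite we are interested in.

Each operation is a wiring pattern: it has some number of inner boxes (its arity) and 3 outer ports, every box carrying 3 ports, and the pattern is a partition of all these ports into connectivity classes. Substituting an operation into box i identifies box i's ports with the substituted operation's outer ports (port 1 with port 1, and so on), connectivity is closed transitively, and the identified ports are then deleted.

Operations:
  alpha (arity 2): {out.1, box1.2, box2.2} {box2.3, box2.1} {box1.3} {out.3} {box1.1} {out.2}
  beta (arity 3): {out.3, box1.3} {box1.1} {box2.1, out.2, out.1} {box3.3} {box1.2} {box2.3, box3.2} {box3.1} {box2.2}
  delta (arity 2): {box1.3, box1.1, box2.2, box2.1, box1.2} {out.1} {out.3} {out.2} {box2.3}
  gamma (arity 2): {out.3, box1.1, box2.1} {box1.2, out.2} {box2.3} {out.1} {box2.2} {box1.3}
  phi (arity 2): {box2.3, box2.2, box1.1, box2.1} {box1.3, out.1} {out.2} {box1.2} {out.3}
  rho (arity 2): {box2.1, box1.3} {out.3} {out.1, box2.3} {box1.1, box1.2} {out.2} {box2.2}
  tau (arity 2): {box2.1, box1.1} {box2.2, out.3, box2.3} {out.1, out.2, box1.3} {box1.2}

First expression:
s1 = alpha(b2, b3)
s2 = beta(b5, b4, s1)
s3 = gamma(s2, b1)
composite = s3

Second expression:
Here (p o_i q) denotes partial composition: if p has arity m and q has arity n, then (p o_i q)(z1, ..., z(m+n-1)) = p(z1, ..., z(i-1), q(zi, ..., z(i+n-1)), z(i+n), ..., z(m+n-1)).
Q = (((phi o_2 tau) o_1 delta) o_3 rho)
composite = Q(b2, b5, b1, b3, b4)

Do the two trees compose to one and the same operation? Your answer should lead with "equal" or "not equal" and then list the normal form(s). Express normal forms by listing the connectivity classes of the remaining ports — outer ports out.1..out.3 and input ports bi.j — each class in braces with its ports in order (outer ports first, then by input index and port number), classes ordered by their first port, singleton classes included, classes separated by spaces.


not equal; first: {out.1} {out.2, out.3, b1.1, b4.1} {b1.2} {b1.3} {b2.1} {b2.2, b3.2} {b2.3} {b3.1, b3.3} {b4.2} {b4.3} {b5.1} {b5.2} {b5.3}; second: {out.1} {out.2} {out.3} {b1.1, b1.2} {b1.3, b3.1} {b2.1, b2.2, b2.3, b5.1, b5.2} {b3.2} {b3.3, b4.1} {b4.2, b4.3} {b5.3}

Reducing the first expression gives {out.1} {out.2, out.3, b1.1, b4.1} {b1.2} {b1.3} {b2.1} {b2.2, b3.2} {b2.3} {b3.1, b3.3} {b4.2} {b4.3} {b5.1} {b5.2} {b5.3}
Reducing the second expression gives {out.1} {out.2} {out.3} {b1.1, b1.2} {b1.3, b3.1} {b2.1, b2.2, b2.3, b5.1, b5.2} {b3.2} {b3.3, b4.1} {b4.2, b4.3} {b5.3}
Different reductions; not equal.


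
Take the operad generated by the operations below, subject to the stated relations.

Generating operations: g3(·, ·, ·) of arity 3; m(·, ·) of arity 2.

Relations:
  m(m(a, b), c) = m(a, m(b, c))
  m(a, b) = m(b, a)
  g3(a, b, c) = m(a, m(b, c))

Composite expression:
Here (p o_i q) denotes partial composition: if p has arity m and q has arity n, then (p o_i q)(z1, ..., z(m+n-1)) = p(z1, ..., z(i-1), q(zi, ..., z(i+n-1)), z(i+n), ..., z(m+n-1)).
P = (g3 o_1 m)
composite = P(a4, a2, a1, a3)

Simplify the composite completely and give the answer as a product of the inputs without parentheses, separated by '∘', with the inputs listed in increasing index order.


With g3 associative and commutative, the a-input set is all that matters.
m(a4, a2) reduces to a4 ∘ a2
g3(m(a4, a2), a1, a3) reduces to a4 ∘ a2 ∘ a1 ∘ a3
rearranged into index order: a1 ∘ a2 ∘ a3 ∘ a4

a1 ∘ a2 ∘ a3 ∘ a4


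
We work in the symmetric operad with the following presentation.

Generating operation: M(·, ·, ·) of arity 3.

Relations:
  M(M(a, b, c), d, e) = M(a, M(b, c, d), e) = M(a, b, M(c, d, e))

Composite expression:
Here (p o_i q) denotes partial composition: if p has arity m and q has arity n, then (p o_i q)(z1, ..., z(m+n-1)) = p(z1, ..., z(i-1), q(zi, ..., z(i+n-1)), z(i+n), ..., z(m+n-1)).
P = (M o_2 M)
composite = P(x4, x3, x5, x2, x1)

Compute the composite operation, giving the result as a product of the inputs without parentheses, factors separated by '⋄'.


x4 ⋄ x3 ⋄ x5 ⋄ x2 ⋄ x1

Key point: M is associative — brackets drop, the x-order remains.
M(x3, x5, x2) flattens to x3 ⋄ x5 ⋄ x2
M(x4, M(x3, x5, x2), x1) flattens to x4 ⋄ x3 ⋄ x5 ⋄ x2 ⋄ x1


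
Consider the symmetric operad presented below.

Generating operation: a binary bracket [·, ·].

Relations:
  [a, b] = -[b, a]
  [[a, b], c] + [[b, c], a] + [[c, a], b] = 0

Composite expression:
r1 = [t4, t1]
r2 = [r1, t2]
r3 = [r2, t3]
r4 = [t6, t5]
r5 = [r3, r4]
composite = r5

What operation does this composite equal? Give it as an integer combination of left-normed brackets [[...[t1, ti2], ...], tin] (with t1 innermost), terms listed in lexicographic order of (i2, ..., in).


[[[[[t1, t4], t2], t3], t5], t6] - [[[[[t1, t4], t2], t3], t6], t5]

Expand each bracket as ab - ba; the t1-initial words give the coefficients.
Composite bracket: [[[[t4, t1], t2], t3], [t6, t5]]
Each bracket splits as ab - ba, giving 32 signed words (2^5 = 32).
Collect the words opening with t1:
  sign of t1t4t2t3t5t6 is +1, so it contributes +[[[[[t1, t4], t2], t3], t5], t6]
  sign of t1t4t2t3t6t5 is -1, so it contributes -[[[[[t1, t4], t2], t3], t6], t5]


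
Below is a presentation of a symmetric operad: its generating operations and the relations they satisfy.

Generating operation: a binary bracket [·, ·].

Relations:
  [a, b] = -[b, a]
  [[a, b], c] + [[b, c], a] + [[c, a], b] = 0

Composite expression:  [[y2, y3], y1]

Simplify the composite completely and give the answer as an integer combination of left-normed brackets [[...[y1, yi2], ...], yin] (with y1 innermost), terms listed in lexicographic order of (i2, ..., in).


Skip Jacobi rewriting: expand, keep y1-initial words, read off terms.
Composite bracket: [[y2, y3], y1]
The bracket unfolds into 4 signed words via [a, b] = ab - ba (2^2 = 4).
Coefficients come from the y1-initial words:
  word y1y2y3 has sign -1, contributing -[[y1, y2], y3]
  word y1y3y2 has sign +1, contributing +[[y1, y3], y2]

-[[y1, y2], y3] + [[y1, y3], y2]


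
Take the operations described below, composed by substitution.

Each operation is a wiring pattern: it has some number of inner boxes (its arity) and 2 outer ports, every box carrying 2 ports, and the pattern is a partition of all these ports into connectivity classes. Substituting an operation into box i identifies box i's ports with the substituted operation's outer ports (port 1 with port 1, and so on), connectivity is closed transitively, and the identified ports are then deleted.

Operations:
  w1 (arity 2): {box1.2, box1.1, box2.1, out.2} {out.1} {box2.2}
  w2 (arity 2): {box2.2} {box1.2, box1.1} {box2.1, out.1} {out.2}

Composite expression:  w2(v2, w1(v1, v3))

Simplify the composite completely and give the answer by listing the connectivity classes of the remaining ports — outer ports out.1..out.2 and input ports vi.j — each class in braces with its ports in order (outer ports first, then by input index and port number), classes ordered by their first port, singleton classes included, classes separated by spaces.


Reachability decides: close wires over w2-identified ports.
after w1, the pattern on (v1, v3) reads {out.1} {out.2, v1.1, v1.2, v3.1} {v3.2} (out.j = its outer ports)
after w2, the pattern on (v2, v1, v3) reads {out.1} {out.2} {v1.1, v1.2, v3.1} {v2.1, v2.2} {v3.2} (out.j = its outer ports)

{out.1} {out.2} {v1.1, v1.2, v3.1} {v2.1, v2.2} {v3.2}


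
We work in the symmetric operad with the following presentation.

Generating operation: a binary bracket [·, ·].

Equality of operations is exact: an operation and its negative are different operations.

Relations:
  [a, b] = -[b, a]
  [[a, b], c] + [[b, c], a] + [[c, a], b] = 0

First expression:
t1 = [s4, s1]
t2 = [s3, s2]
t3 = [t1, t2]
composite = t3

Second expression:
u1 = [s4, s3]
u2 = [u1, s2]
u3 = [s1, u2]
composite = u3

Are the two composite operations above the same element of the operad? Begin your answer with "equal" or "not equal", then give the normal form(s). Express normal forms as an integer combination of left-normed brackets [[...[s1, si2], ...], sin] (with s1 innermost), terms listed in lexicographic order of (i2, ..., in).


not equal; first: [[[s1, s4], s2], s3] - [[[s1, s4], s3], s2]; second: [[[s1, s2], s3], s4] - [[[s1, s2], s4], s3] - [[[s1, s3], s4], s2] + [[[s1, s4], s3], s2]

The first expression, normalized: [[[s1, s4], s2], s3] - [[[s1, s4], s3], s2]
The second expression, normalized: [[[s1, s2], s3], s4] - [[[s1, s2], s4], s3] - [[[s1, s3], s4], s2] + [[[s1, s4], s3], s2]
No match — not equal.


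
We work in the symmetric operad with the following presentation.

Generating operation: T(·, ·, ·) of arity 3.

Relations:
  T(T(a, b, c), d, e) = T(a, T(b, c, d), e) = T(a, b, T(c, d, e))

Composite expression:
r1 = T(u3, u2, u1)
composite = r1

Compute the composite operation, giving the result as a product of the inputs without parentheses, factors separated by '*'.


u3 * u2 * u1

Under associativity of T, the answer is the u's in reading order.
T(u3, u2, u1) spells out as u3 * u2 * u1


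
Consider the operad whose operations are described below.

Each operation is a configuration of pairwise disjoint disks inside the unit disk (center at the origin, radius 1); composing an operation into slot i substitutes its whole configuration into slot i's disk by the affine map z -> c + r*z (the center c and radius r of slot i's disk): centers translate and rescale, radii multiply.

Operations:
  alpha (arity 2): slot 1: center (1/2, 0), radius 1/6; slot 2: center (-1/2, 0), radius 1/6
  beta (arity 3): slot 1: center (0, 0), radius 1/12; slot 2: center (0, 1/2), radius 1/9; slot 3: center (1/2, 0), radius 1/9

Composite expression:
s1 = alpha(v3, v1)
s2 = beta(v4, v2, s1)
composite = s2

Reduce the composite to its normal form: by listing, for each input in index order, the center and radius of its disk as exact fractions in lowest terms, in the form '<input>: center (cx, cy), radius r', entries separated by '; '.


Below beta, radii multiply path by path; the v-disk centers shift.
input v4: composing its 1 substitution step yields center (0, 0), radius 1/12
input v2: composing its 1 substitution step yields center (0, 1/2), radius 1/9
input v3: composing its 2 substitution steps yields center (5/9, 0), radius 1/54
input v1: composing its 2 substitution steps yields center (4/9, 0), radius 1/54

v1: center (4/9, 0), radius 1/54; v2: center (0, 1/2), radius 1/9; v3: center (5/9, 0), radius 1/54; v4: center (0, 0), radius 1/12


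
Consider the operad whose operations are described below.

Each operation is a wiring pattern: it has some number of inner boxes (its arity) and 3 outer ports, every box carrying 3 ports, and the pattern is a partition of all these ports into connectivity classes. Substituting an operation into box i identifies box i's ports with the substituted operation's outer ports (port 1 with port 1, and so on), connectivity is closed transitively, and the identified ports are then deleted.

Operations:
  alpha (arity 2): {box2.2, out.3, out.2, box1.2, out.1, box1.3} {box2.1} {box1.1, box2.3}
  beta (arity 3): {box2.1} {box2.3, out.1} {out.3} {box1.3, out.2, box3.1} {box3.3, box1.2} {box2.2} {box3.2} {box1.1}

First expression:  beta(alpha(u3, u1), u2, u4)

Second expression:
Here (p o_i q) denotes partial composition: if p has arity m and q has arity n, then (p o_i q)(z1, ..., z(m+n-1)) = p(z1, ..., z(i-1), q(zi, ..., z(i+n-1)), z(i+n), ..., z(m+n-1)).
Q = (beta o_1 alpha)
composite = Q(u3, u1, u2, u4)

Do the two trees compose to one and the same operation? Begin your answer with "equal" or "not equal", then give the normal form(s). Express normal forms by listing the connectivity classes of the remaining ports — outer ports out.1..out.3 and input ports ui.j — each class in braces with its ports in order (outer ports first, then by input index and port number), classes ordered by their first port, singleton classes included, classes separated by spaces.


equal: each reduces to {out.1, u2.3} {out.2, u1.2, u3.2, u3.3, u4.1, u4.3} {out.3} {u1.1} {u1.3, u3.1} {u2.1} {u2.2} {u4.2}

Normal form of the first expression: {out.1, u2.3} {out.2, u1.2, u3.2, u3.3, u4.1, u4.3} {out.3} {u1.1} {u1.3, u3.1} {u2.1} {u2.2} {u4.2}
Normal form of the second expression: {out.1, u2.3} {out.2, u1.2, u3.2, u3.3, u4.1, u4.3} {out.3} {u1.1} {u1.3, u3.1} {u2.1} {u2.2} {u4.2}
Both agree, so they are equal.


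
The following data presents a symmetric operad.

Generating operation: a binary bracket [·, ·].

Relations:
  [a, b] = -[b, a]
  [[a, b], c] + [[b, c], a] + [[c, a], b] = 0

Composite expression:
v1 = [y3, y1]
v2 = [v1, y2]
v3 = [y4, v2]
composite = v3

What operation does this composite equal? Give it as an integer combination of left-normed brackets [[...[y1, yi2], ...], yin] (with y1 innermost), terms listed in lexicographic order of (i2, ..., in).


[[[y1, y3], y2], y4]

A multilinear Lie element is pinned by y1-initial words (y1 innermost).
Composite bracket: [y4, [[y3, y1], y2]]
Each bracket splits as ab - ba, giving 8 signed words (2^3 = 8).
The y1-initial words carry the normal form:
  from y1y3y2y4, sign +1: term +[[[y1, y3], y2], y4]


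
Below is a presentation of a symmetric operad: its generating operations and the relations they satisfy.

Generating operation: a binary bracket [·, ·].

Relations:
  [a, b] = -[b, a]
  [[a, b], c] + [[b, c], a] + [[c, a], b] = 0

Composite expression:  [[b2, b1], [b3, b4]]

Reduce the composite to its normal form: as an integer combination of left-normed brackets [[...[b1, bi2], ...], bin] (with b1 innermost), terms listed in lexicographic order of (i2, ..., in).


-[[[b1, b2], b3], b4] + [[[b1, b2], b4], b3]

In the tensor algebra, words opening b1 carry the b1-anchored form.
Composite bracket: [[b2, b1], [b3, b4]]
Each bracket splits as ab - ba, giving 8 signed words (2^3 = 8).
Collect the words opening with b1:
  b1b2b3b4 appears with sign -1, giving the term -[[[b1, b2], b3], b4]
  b1b2b4b3 appears with sign +1, giving the term +[[[b1, b2], b4], b3]


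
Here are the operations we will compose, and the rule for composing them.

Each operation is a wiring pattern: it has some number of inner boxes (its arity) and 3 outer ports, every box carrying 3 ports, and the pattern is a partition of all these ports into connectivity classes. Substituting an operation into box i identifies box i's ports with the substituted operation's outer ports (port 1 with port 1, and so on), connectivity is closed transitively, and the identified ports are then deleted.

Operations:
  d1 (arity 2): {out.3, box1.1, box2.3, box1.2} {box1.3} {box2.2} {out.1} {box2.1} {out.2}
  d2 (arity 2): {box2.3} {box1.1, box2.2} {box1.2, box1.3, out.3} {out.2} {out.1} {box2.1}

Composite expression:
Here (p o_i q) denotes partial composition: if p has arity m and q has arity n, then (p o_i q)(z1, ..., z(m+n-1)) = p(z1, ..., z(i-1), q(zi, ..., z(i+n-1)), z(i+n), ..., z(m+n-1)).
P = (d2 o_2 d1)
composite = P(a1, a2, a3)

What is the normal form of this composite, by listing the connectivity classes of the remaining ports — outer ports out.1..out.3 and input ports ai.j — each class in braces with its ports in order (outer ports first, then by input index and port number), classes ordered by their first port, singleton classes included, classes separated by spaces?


Reachability decides: close wires over d2-identified ports.
d1 over (a2, a3) gives {out.1} {out.2} {out.3, a2.1, a2.2, a3.3} {a2.3} {a3.1} {a3.2}, out.j being that stage's outer ports
d2 over (a1, a2, a3) gives {out.1} {out.2} {out.3, a1.2, a1.3} {a1.1} {a2.1, a2.2, a3.3} {a2.3} {a3.1} {a3.2}, out.j being that stage's outer ports

{out.1} {out.2} {out.3, a1.2, a1.3} {a1.1} {a2.1, a2.2, a3.3} {a2.3} {a3.1} {a3.2}


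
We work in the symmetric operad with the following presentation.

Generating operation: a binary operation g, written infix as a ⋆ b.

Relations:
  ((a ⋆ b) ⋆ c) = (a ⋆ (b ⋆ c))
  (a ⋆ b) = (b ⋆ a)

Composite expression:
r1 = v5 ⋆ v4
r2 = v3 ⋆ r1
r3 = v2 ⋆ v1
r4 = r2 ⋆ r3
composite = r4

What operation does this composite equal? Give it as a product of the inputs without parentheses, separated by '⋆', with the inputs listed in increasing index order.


Both nesting and order wash out for g; what remains is which v's occur.
(v5 ⋆ v4) linearizes to v5 ⋆ v4
(v3 ⋆ (v5 ⋆ v4)) linearizes to v3 ⋆ v5 ⋆ v4
(v2 ⋆ v1) linearizes to v2 ⋆ v1
((v3 ⋆ (v5 ⋆ v4)) ⋆ (v2 ⋆ v1)) linearizes to v3 ⋆ v5 ⋆ v4 ⋆ v2 ⋆ v1
the factors in increasing index order: v1 ⋆ v2 ⋆ v3 ⋆ v4 ⋆ v5

v1 ⋆ v2 ⋆ v3 ⋆ v4 ⋆ v5


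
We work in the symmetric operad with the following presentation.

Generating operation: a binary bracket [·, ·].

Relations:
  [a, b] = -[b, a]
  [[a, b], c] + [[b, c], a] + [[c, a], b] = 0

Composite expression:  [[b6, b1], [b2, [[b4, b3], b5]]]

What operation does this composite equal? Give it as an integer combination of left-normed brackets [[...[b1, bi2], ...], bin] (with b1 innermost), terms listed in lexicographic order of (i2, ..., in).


[[[[[b1, b6], b2], b3], b4], b5] - [[[[[b1, b6], b2], b4], b3], b5] - [[[[[b1, b6], b2], b5], b3], b4] + [[[[[b1, b6], b2], b5], b4], b3] - [[[[[b1, b6], b3], b4], b5], b2] + [[[[[b1, b6], b4], b3], b5], b2] + [[[[[b1, b6], b5], b3], b4], b2] - [[[[[b1, b6], b5], b4], b3], b2]

Left-normed coefficients sit on the b1-initial expansion words.
Composite bracket: [[b6, b1], [b2, [[b4, b3], b5]]]
Full expansion: 32 signed words from ab - ba (2^5 = 32).
Coefficients come from the b1-initial words:
  word b1b6b2b3b4b5 has sign +1, contributing +[[[[[b1, b6], b2], b3], b4], b5]
  word b1b6b2b4b3b5 has sign -1, contributing -[[[[[b1, b6], b2], b4], b3], b5]
  word b1b6b2b5b3b4 has sign -1, contributing -[[[[[b1, b6], b2], b5], b3], b4]
  word b1b6b2b5b4b3 has sign +1, contributing +[[[[[b1, b6], b2], b5], b4], b3]
  word b1b6b3b4b5b2 has sign -1, contributing -[[[[[b1, b6], b3], b4], b5], b2]
  word b1b6b4b3b5b2 has sign +1, contributing +[[[[[b1, b6], b4], b3], b5], b2]
  word b1b6b5b3b4b2 has sign +1, contributing +[[[[[b1, b6], b5], b3], b4], b2]
  word b1b6b5b4b3b2 has sign -1, contributing -[[[[[b1, b6], b5], b4], b3], b2]


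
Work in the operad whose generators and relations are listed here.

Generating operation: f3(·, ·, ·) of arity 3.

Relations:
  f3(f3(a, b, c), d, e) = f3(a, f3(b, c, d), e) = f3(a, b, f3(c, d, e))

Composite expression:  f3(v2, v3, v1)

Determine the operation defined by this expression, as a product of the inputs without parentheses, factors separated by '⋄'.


v2 ⋄ v3 ⋄ v1

Every regrouping of f3 is equal, so read the v-inputs in written order.
f3(v2, v3, v1) flattens to v2 ⋄ v3 ⋄ v1


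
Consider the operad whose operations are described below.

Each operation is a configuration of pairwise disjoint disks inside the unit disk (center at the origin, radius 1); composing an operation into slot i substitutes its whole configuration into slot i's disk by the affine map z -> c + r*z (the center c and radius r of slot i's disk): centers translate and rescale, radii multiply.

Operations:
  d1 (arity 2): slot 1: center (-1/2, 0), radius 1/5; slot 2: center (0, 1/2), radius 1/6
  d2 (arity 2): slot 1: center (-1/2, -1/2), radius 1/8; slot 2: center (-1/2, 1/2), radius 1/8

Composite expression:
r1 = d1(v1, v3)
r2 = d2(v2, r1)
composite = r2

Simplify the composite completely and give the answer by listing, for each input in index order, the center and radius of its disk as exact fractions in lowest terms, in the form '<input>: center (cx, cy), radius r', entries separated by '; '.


v1: center (-9/16, 1/2), radius 1/40; v2: center (-1/2, -1/2), radius 1/8; v3: center (-1/2, 9/16), radius 1/48

Follow each v-input down from d2: c' goes to c + r*c', radius to r*r'.
v2: after 1 affine step, its disk has center (-1/2, -1/2), radius 1/8
v1: after 2 affine steps, its disk has center (-9/16, 1/2), radius 1/40
v3: after 2 affine steps, its disk has center (-1/2, 9/16), radius 1/48


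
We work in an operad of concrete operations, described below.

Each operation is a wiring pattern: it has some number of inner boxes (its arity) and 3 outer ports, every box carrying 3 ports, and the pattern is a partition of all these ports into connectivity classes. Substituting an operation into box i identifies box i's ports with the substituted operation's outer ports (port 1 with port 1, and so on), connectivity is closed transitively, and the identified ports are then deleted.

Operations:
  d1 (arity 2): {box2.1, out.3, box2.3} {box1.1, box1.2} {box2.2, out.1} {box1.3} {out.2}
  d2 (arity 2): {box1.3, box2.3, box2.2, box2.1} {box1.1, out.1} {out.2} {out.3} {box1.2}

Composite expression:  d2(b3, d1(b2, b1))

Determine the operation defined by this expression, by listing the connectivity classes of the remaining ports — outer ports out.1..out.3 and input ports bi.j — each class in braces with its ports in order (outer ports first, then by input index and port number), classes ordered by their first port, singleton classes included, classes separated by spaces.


{out.1, b3.1} {out.2} {out.3} {b1.1, b1.2, b1.3, b3.3} {b2.1, b2.2} {b2.3} {b3.2}

Connectivity passes through glued d2-boundaries; trace each wire chain.
composing d1 on (b2, b1), with out.j its own outer ports: {out.1, b1.2} {out.2} {out.3, b1.1, b1.3} {b2.1, b2.2} {b2.3}
composing d2 on (b3, b2, b1), with out.j its own outer ports: {out.1, b3.1} {out.2} {out.3} {b1.1, b1.2, b1.3, b3.3} {b2.1, b2.2} {b2.3} {b3.2}


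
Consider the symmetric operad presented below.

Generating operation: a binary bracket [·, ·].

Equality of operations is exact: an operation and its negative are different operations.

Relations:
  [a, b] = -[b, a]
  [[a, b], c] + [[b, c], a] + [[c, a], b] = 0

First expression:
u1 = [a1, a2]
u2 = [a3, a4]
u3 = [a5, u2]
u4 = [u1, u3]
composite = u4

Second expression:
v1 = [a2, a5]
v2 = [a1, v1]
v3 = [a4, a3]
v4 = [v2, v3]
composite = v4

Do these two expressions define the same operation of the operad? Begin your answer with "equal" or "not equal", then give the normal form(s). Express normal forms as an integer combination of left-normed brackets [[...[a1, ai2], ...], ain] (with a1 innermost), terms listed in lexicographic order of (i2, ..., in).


not equal; the first gives -[[[[a1, a2], a3], a4], a5] + [[[[a1, a2], a4], a3], a5] + [[[[a1, a2], a5], a3], a4] - [[[[a1, a2], a5], a4], a3] and the second -[[[[a1, a2], a5], a3], a4] + [[[[a1, a2], a5], a4], a3] + [[[[a1, a5], a2], a3], a4] - [[[[a1, a5], a2], a4], a3]


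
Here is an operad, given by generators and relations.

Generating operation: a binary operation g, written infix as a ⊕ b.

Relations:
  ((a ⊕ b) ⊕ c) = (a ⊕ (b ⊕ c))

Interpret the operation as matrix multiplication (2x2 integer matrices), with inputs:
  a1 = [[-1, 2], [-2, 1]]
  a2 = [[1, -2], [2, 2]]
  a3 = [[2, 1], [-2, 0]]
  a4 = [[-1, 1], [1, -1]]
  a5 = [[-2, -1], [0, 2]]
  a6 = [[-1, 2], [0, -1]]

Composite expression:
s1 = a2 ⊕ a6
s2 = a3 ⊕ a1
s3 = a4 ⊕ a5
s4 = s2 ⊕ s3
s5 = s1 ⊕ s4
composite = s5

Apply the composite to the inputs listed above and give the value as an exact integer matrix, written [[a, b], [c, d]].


[[66, 99], [60, 90]]

(a2 ⊕ a6) = [[-1, 4], [-2, 2]]
(a3 ⊕ a1) = [[-4, 5], [2, -4]]
(a4 ⊕ a5) = [[2, 3], [-2, -3]]
((a3 ⊕ a1) ⊕ (a4 ⊕ a5)) = [[-18, -27], [12, 18]]
((a2 ⊕ a6) ⊕ ((a3 ⊕ a1) ⊕ (a4 ⊕ a5))) = [[66, 99], [60, 90]]


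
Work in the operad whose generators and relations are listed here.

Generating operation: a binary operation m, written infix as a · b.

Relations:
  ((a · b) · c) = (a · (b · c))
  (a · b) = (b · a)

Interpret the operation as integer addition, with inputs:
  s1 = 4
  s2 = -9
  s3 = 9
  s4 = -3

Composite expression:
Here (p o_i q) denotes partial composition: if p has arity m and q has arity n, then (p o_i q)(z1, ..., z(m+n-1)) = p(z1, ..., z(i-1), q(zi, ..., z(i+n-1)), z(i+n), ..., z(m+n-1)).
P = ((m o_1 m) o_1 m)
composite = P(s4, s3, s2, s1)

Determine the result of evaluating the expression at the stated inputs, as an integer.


(s4 · s3) = 6
((s4 · s3) · s2) = -3
(((s4 · s3) · s2) · s1) = 1

1


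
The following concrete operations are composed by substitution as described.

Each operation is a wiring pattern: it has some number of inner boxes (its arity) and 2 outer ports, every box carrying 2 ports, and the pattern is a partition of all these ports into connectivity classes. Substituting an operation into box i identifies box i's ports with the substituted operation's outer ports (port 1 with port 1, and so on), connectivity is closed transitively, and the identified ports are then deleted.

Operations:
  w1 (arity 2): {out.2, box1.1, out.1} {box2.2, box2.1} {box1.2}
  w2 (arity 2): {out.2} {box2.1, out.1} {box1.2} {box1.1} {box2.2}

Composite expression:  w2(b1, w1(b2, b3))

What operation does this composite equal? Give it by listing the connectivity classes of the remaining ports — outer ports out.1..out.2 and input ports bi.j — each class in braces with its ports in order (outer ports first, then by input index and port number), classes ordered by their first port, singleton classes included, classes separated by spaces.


{out.1, b2.1} {out.2} {b1.1} {b1.2} {b2.2} {b3.1, b3.2}

Substituting into w2 glues patterns; closure does the rest.
stage w1: inputs (b2, b3), connectivity {out.1, out.2, b2.1} {b2.2} {b3.1, b3.2}, out.j its boundary
stage w2: inputs (b1, b2, b3), connectivity {out.1, b2.1} {out.2} {b1.1} {b1.2} {b2.2} {b3.1, b3.2}, out.j its boundary


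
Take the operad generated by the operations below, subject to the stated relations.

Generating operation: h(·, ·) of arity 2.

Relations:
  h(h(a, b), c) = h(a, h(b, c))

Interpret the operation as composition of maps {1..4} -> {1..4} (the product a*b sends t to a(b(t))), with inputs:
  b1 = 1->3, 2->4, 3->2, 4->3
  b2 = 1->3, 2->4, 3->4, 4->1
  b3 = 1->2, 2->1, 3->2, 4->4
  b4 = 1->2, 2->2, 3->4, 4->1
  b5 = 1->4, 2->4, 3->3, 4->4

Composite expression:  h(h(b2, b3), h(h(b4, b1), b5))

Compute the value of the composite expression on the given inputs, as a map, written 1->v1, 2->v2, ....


1->1, 2->1, 3->3, 4->1

h(b2, b3) = 1->4, 2->3, 3->4, 4->1
h(b4, b1) = 1->4, 2->1, 3->2, 4->4
h(h(b4, b1), b5) = 1->4, 2->4, 3->2, 4->4
h(h(b2, b3), h(h(b4, b1), b5)) = 1->1, 2->1, 3->3, 4->1


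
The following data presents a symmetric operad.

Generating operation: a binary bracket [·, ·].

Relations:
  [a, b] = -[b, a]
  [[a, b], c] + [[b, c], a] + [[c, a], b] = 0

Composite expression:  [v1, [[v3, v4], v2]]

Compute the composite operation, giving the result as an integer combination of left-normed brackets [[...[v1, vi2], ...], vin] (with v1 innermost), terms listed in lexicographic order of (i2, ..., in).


Left-normed coefficients sit on the v1-initial expansion words.
Composite bracket: [v1, [[v3, v4], v2]]
Applying ab - ba throughout gives 8 signed words (2^3 = 8).
Words beginning with v1 determine it all:
  from v1v2v3v4, sign -1: term -[[[v1, v2], v3], v4]
  from v1v2v4v3, sign +1: term +[[[v1, v2], v4], v3]
  from v1v3v4v2, sign +1: term +[[[v1, v3], v4], v2]
  from v1v4v3v2, sign -1: term -[[[v1, v4], v3], v2]

-[[[v1, v2], v3], v4] + [[[v1, v2], v4], v3] + [[[v1, v3], v4], v2] - [[[v1, v4], v3], v2]


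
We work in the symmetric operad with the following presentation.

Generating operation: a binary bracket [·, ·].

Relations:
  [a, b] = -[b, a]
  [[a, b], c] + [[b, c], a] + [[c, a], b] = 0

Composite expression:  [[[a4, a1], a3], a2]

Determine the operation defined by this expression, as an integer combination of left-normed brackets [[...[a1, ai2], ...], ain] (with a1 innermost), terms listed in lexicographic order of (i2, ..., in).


-[[[a1, a4], a3], a2]

A multilinear Lie element is pinned by a1-initial words (a1 innermost).
Composite bracket: [[[a4, a1], a3], a2]
Applying ab - ba throughout gives 8 signed words (2^3 = 8).
Keep just the words that open with a1:
  a1a4a3a2 appears with sign -1, giving the term -[[[a1, a4], a3], a2]


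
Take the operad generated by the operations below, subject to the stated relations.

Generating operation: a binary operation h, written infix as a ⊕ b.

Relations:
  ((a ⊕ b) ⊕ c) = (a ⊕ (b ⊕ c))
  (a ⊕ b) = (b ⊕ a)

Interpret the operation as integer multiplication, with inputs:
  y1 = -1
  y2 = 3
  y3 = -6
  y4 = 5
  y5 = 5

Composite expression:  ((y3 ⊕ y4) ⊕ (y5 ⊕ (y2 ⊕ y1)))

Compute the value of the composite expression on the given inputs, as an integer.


450


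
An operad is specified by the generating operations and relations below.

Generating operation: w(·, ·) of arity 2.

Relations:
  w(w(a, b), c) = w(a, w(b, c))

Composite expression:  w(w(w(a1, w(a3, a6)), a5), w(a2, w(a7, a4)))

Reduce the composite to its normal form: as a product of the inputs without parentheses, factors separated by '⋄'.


Every regrouping of w is equal, so read the a-inputs in written order.
w(a3, a6) flattens to a3 ⋄ a6
w(a1, w(a3, a6)) flattens to a1 ⋄ a3 ⋄ a6
w(w(a1, w(a3, a6)), a5) flattens to a1 ⋄ a3 ⋄ a6 ⋄ a5
w(a7, a4) flattens to a7 ⋄ a4
w(a2, w(a7, a4)) flattens to a2 ⋄ a7 ⋄ a4
w(w(w(a1, w(a3, a6)), a5), w(a2, w(a7, a4))) flattens to a1 ⋄ a3 ⋄ a6 ⋄ a5 ⋄ a2 ⋄ a7 ⋄ a4

a1 ⋄ a3 ⋄ a6 ⋄ a5 ⋄ a2 ⋄ a7 ⋄ a4


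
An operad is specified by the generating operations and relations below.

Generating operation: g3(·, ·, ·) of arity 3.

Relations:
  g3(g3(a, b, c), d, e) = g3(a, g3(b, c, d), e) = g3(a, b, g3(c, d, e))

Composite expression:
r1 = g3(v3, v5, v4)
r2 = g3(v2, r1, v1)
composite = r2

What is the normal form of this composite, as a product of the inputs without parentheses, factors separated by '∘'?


Under associativity of g3, the answer is the v's in reading order.
g3(v3, v5, v4) reduces to v3 ∘ v5 ∘ v4
g3(v2, g3(v3, v5, v4), v1) reduces to v2 ∘ v3 ∘ v5 ∘ v4 ∘ v1

v2 ∘ v3 ∘ v5 ∘ v4 ∘ v1
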